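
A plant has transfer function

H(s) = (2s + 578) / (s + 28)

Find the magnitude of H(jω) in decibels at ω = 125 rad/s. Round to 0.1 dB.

Substitute s = j125:
Numerator: 2(j125) + 578 = 578 + j250
Denominator: (j125) + 28 = 28 + j125
|N| = √(578² + 250²) ≈ 629.75, ∠N ≈ 23.39°
|D| = √(28² + 125²) ≈ 128.1, ∠D ≈ 77.37°
|H| = 629.75 / 128.1 ≈ 4.9161
Gain = 20 log₁₀(4.9161) ≈ 13.83 dB

13.8 dB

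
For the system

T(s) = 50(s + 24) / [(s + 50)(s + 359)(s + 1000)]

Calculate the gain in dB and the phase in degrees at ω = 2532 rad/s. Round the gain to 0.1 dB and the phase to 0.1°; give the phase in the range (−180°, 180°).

-102.9 dB, -149.8°

At s = jω = j2532:
zero (s+24): 24 + j2532 → |·| = √(24²+2532²) = √6411600 ≈ 2532.1, ∠ = arctan(2532/24) ≈ 89.46°
pole (s+50): 50 + j2532 → |·| = √(50²+2532²) = √6413524 ≈ 2532.5, ∠ = arctan(2532/50) ≈ 88.87°
pole (s+359): 359 + j2532 → |·| = √(359²+2532²) = √6539905 ≈ 2557.3, ∠ = arctan(2532/359) ≈ 81.93°
pole (s+1000): 1000 + j2532 → |·| = √(1000²+2532²) = √7411024 ≈ 2722.3, ∠ = arctan(2532/1000) ≈ 68.45°
|T| = 50 · 2532.1 / 1.7631e+10 ≈ 7.1808e-06
Gain = 20 log₁₀(7.1808e-06) ≈ -102.88 dB
∠T = 89.46° − 239.25° = -149.79°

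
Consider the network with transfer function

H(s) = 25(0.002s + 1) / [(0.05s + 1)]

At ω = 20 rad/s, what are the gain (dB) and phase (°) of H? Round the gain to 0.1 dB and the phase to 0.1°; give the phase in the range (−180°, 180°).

At ω = 20 rad/s:
zero (1 + j20·0.002) = 1 + j0.04 → |·| ≈ 1.0008, ∠ ≈ 2.29°
pole (1 + j20·0.05) = 1 + j1 → |·| ≈ 1.4142, ∠ ≈ 45.00°
|H| = 25 · 1.0008 / (1.4142) ≈ 17.692
Gain = 20 log₁₀(17.692) ≈ 24.96 dB
∠H = (2.29°) − (45.00°) = -42.71°

25.0 dB, -42.7°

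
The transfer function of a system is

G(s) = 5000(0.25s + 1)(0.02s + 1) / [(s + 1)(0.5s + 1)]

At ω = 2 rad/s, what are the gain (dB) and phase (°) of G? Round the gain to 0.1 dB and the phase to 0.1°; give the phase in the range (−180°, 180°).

At ω = 2 rad/s:
zero (1 + j2·0.25) = 1 + j0.5 → |·| ≈ 1.118, ∠ ≈ 26.57°
zero (1 + j2·0.02) = 1 + j0.04 → |·| ≈ 1.0008, ∠ ≈ 2.29°
pole (1 + j2·1) = 1 + j2 → |·| ≈ 2.2361, ∠ ≈ 63.43°
pole (1 + j2·0.5) = 1 + j1 → |·| ≈ 1.4142, ∠ ≈ 45.00°
|G| = 5000 · 1.118 · 1.0008 / (2.2361 · 1.4142) ≈ 1769.1
Gain = 20 log₁₀(1769.1) ≈ 64.96 dB
∠G = (26.57° + 2.29°) − (63.43° + 45.00°) = -79.57°

65.0 dB, -79.6°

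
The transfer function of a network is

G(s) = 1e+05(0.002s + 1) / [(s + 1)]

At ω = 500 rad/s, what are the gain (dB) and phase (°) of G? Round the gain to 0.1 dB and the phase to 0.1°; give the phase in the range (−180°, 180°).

At ω = 500 rad/s:
zero (1 + j500·0.002) = 1 + j1 → |·| ≈ 1.4142, ∠ ≈ 45.00°
pole (1 + j500·1) = 1 + j500 → |·| ≈ 500, ∠ ≈ 89.89°
|G| = 1e+05 · 1.4142 / (500) ≈ 282.84
Gain = 20 log₁₀(282.84) ≈ 49.03 dB
∠G = (45.00°) − (89.89°) = -44.89°

49.0 dB, -44.9°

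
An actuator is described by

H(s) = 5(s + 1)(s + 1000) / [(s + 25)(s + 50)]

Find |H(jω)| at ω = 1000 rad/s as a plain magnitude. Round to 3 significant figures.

At s = jω = j1000:
zero (s+1): 1 + j1000 → |·| = √(1²+1000²) = √1000001 ≈ 1000, ∠ = arctan(1000/1) ≈ 89.94°
zero (s+1000): 1000 + j1000 → |·| = √(1000²+1000²) = √2000000 ≈ 1414.2, ∠ = arctan(1000/1000) ≈ 45.00°
pole (s+25): 25 + j1000 → |·| = √(25²+1000²) = √1000625 ≈ 1000.3, ∠ = arctan(1000/25) ≈ 88.57°
pole (s+50): 50 + j1000 → |·| = √(50²+1000²) = √1002500 ≈ 1001.2, ∠ = arctan(1000/50) ≈ 87.14°
|H| = 5 · 1.4142e+06 / 1.0015e+06 ≈ 7.0604

7.06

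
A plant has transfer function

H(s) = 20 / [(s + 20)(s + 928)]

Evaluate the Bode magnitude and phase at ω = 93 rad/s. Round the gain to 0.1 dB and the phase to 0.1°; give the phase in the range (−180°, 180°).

At s = jω = j93:
pole (s+20): 20 + j93 → |·| = √(20²+93²) = √9049 ≈ 95.126, ∠ = arctan(93/20) ≈ 77.86°
pole (s+928): 928 + j93 → |·| = √(928²+93²) = √869833 ≈ 932.65, ∠ = arctan(93/928) ≈ 5.72°
|H| = 20 / 88719 ≈ 0.00022543
Gain = 20 log₁₀(0.00022543) ≈ -72.94 dB
∠H = 0.00° − 83.58° = -83.58°

-72.9 dB, -83.6°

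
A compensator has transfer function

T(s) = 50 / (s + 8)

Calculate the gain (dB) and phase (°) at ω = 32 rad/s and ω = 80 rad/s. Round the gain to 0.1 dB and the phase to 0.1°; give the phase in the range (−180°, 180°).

ω = 32: 3.6 dB, -76.0°; ω = 80: -4.1 dB, -84.3°

Substitute s = j32:
Numerator: 50 = 50 + j0
Denominator: (j32) + 8 = 8 + j32
|N| = √(50² + 0²) ≈ 50, ∠N ≈ 0.00°
|D| = √(8² + 32²) ≈ 32.985, ∠D ≈ 75.96°
|T| = 50 / 32.985 ≈ 1.5158
Gain = 20 log₁₀(1.5158) ≈ 3.61 dB
∠T = 0.00° − 75.96° = -75.96°

Substitute s = j80:
Numerator: 50 = 50 + j0
Denominator: (j80) + 8 = 8 + j80
|N| = √(50² + 0²) ≈ 50, ∠N ≈ 0.00°
|D| = √(8² + 80²) ≈ 80.399, ∠D ≈ 84.29°
|T| = 50 / 80.399 ≈ 0.6219
Gain = 20 log₁₀(0.6219) ≈ -4.13 dB
∠T = 0.00° − 84.29° = -84.29°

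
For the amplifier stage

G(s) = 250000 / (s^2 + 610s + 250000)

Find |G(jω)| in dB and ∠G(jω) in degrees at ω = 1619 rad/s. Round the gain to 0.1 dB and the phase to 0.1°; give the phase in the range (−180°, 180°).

-20.2 dB, -157.4°

At s = jω = j1619:
quadratic: (j1619)² + 610·j1619 + 250000 = -2371161 + j987590 → |·| ≈ 2.5686e+06, ∠ ≈ 157.39°
|G| = 250000 / 2.5686e+06 ≈ 0.097329
Gain = 20 log₁₀(0.097329) ≈ -20.24 dB
∠G = 0.00° − 157.39° = -157.39°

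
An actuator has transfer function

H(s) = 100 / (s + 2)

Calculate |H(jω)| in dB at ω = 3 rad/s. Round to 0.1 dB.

28.9 dB

At s = jω = j3:
pole (s+2): 2 + j3 → |·| = √(2²+3²) = √13 ≈ 3.6056, ∠ = arctan(3/2) ≈ 56.31°
|H| = 100 / 3.6056 ≈ 27.735
Gain = 20 log₁₀(27.735) ≈ 28.86 dB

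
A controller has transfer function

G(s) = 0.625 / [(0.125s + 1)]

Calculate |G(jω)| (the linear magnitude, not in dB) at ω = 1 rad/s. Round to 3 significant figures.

0.620

At ω = 1 rad/s:
pole (1 + j1·0.125) = 1 + j0.125 → |·| ≈ 1.0078, ∠ ≈ 7.13°
|G| = 0.625 · 1 / (1.0078) ≈ 0.62016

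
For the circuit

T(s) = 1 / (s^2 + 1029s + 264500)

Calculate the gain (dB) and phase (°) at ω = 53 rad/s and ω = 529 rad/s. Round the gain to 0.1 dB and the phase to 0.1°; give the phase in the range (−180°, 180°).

Substitute s = j53:
Numerator: 1 = 1 + j0
Denominator: (j53)^2 + 1029(j53) + 264500 = 261691 + j54537
|N| = √(1² + 0²) ≈ 1, ∠N ≈ 0.00°
|D| = √(261691² + 54537²) ≈ 2.6731e+05, ∠D ≈ 11.77°
|T| = 1 / 2.6731e+05 ≈ 3.741e-06
Gain = 20 log₁₀(3.741e-06) ≈ -108.54 dB
∠T = 0.00° − 11.77° = -11.77°

Substitute s = j529:
Numerator: 1 = 1 + j0
Denominator: (j529)^2 + 1029(j529) + 264500 = -15341 + j544341
|N| = √(1² + 0²) ≈ 1, ∠N ≈ 0.00°
|D| = √(15341² + 544341²) ≈ 5.4456e+05, ∠D ≈ 91.61°
|T| = 1 / 5.4456e+05 ≈ 1.8363e-06
Gain = 20 log₁₀(1.8363e-06) ≈ -114.72 dB
∠T = 0.00° − 91.61° = -91.61°

ω = 53: -108.5 dB, -11.8°; ω = 529: -114.7 dB, -91.6°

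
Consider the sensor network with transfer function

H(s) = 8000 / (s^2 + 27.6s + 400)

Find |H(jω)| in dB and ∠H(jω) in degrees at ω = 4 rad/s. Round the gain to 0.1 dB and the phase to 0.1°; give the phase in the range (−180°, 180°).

At s = jω = j4:
quadratic: (j4)² + 27.6·j4 + 400 = 384 + j110.4 → |·| ≈ 399.55, ∠ ≈ 16.04°
|H| = 8000 / 399.55 ≈ 20.023
Gain = 20 log₁₀(20.023) ≈ 26.03 dB
∠H = 0.00° − 16.04° = -16.04°

26.0 dB, -16.0°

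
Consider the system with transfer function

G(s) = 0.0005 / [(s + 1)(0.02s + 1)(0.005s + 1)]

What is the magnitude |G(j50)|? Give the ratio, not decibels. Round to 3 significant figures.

6.86e-06

At ω = 50 rad/s:
pole (1 + j50·1) = 1 + j50 → |·| ≈ 50.01, ∠ ≈ 88.85°
pole (1 + j50·0.02) = 1 + j1 → |·| ≈ 1.4142, ∠ ≈ 45.00°
pole (1 + j50·0.005) = 1 + j0.25 → |·| ≈ 1.0308, ∠ ≈ 14.04°
|G| = 0.0005 · 1 / (50.01 · 1.4142 · 1.0308) ≈ 6.8585e-06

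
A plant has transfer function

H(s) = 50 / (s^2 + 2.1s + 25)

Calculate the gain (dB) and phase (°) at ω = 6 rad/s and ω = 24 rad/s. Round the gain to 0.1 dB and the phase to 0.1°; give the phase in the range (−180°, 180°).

At s = jω = j6:
quadratic: (j6)² + 2.1·j6 + 25 = -11 + j12.6 → |·| ≈ 16.726, ∠ ≈ 131.12°
|H| = 50 / 16.726 ≈ 2.9894
Gain = 20 log₁₀(2.9894) ≈ 9.51 dB
∠H = 0.00° − 131.12° = -131.12°

At s = jω = j24:
quadratic: (j24)² + 2.1·j24 + 25 = -551 + j50.4 → |·| ≈ 553.3, ∠ ≈ 174.77°
|H| = 50 / 553.3 ≈ 0.090367
Gain = 20 log₁₀(0.090367) ≈ -20.88 dB
∠H = 0.00° − 174.77° = -174.77°

ω = 6: 9.5 dB, -131.1°; ω = 24: -20.9 dB, -174.8°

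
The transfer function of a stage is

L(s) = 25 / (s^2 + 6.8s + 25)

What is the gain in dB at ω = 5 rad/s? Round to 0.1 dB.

At s = jω = j5:
quadratic: (j5)² + 6.8·j5 + 25 = 0 + j34 → |·| ≈ 34, ∠ ≈ 90.00°
|L| = 25 / 34 ≈ 0.73529
Gain = 20 log₁₀(0.73529) ≈ -2.67 dB

-2.7 dB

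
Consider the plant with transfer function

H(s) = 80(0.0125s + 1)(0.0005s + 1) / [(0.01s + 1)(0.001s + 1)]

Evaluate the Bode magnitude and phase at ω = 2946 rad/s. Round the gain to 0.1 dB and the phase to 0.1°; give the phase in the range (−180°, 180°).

At ω = 2946 rad/s:
zero (1 + j2946·0.0125) = 1 + j36.825 → |·| ≈ 36.839, ∠ ≈ 88.44°
zero (1 + j2946·0.0005) = 1 + j1.473 → |·| ≈ 1.7804, ∠ ≈ 55.83°
pole (1 + j2946·0.01) = 1 + j29.46 → |·| ≈ 29.477, ∠ ≈ 88.06°
pole (1 + j2946·0.001) = 1 + j2.946 → |·| ≈ 3.1111, ∠ ≈ 71.25°
|H| = 80 · 36.839 · 1.7804 / (29.477 · 3.1111) ≈ 57.216
Gain = 20 log₁₀(57.216) ≈ 35.15 dB
∠H = (88.44° + 55.83°) − (88.06° + 71.25°) = -15.04°

35.2 dB, -15.0°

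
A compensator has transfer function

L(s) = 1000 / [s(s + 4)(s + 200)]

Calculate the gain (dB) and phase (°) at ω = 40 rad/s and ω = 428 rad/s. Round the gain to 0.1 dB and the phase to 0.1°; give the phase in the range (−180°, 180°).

ω = 40: -50.3 dB, 174.4°; ω = 428: -98.7 dB, 115.6°

At s = jω = j40:
pole (s+4): 4 + j40 → |·| = √(4²+40²) = √1616 ≈ 40.2, ∠ = arctan(40/4) ≈ 84.29°
pole (s+200): 200 + j40 → |·| = √(200²+40²) = √41600 ≈ 203.96, ∠ = arctan(40/200) ≈ 11.31°
pole at origin: |s| = 40, ∠ = 90.00° (in denominator)
|L| = 1000 / 3.2797e+05 ≈ 0.0030491
Gain = 20 log₁₀(0.0030491) ≈ -50.32 dB
∠L = 0.00° − 185.60° = -185.60° ≡ 174.40° (principal value)

At s = jω = j428:
pole (s+4): 4 + j428 → |·| = √(4²+428²) = √183200 ≈ 428.02, ∠ = arctan(428/4) ≈ 89.46°
pole (s+200): 200 + j428 → |·| = √(200²+428²) = √223184 ≈ 472.42, ∠ = arctan(428/200) ≈ 64.95°
pole at origin: |s| = 428, ∠ = 90.00° (in denominator)
|L| = 1000 / 8.6544e+07 ≈ 1.1555e-05
Gain = 20 log₁₀(1.1555e-05) ≈ -98.74 dB
∠L = 0.00° − 244.41° = -244.41° ≡ 115.59° (principal value)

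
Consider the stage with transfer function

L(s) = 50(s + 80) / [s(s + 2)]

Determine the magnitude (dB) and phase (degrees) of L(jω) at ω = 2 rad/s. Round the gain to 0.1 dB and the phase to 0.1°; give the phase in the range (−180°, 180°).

At s = jω = j2:
zero (s+80): 80 + j2 → |·| = √(80²+2²) = √6404 ≈ 80.025, ∠ = arctan(2/80) ≈ 1.43°
pole (s+2): 2 + j2 → |·| = √(2²+2²) = √8 ≈ 2.8284, ∠ = arctan(2/2) ≈ 45.00°
pole at origin: |s| = 2, ∠ = 90.00° (in denominator)
|L| = 50 · 80.025 / 5.6568 ≈ 707.33
Gain = 20 log₁₀(707.33) ≈ 56.99 dB
∠L = 1.43° − 135.00° = -133.57°

57.0 dB, -133.6°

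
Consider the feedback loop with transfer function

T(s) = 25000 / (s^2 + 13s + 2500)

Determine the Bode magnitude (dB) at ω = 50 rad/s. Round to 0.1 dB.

At s = jω = j50:
quadratic: (j50)² + 13·j50 + 2500 = 0 + j650 → |·| ≈ 650, ∠ ≈ 90.00°
|T| = 25000 / 650 ≈ 38.462
Gain = 20 log₁₀(38.462) ≈ 31.70 dB

31.7 dB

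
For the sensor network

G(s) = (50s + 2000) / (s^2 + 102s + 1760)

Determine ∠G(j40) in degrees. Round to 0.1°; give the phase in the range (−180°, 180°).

-42.8°

Substitute s = j40:
Numerator: 50(j40) + 2000 = 2000 + j2000
Denominator: (j40)^2 + 102(j40) + 1760 = 160 + j4080
|N| = √(2000² + 2000²) ≈ 2828.4, ∠N ≈ 45.00°
|D| = √(160² + 4080²) ≈ 4083.1, ∠D ≈ 87.75°
∠G = 45.00° − 87.75° = -42.75°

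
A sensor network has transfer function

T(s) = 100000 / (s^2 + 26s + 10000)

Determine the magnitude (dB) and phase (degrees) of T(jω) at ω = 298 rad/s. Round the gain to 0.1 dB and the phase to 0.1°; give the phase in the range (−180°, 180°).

At s = jω = j298:
quadratic: (j298)² + 26·j298 + 10000 = -78804 + j7748 → |·| ≈ 79184, ∠ ≈ 174.38°
|T| = 100000 / 79184 ≈ 1.2629
Gain = 20 log₁₀(1.2629) ≈ 2.03 dB
∠T = 0.00° − 174.38° = -174.38°

2.0 dB, -174.4°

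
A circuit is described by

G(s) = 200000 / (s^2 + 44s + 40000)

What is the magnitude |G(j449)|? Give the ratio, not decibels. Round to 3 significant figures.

1.23

At s = jω = j449:
quadratic: (j449)² + 44·j449 + 40000 = -161601 + j19756 → |·| ≈ 1.628e+05, ∠ ≈ 173.03°
|G| = 200000 / 1.628e+05 ≈ 1.2285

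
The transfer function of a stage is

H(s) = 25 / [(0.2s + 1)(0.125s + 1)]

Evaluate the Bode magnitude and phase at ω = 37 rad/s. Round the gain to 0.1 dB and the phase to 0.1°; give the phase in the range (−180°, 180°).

-3.0 dB, -160.1°

At ω = 37 rad/s:
pole (1 + j37·0.2) = 1 + j7.4 → |·| ≈ 7.4673, ∠ ≈ 82.30°
pole (1 + j37·0.125) = 1 + j4.625 → |·| ≈ 4.7319, ∠ ≈ 77.80°
|H| = 25 · 1 / (7.4673 · 4.7319) ≈ 0.70752
Gain = 20 log₁₀(0.70752) ≈ -3.01 dB
∠H = (0°) − (82.30° + 77.80°) = -160.10°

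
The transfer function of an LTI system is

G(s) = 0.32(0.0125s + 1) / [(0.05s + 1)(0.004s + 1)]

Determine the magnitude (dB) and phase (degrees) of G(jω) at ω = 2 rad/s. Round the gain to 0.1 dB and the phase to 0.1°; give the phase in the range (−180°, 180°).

-9.9 dB, -4.7°

At ω = 2 rad/s:
zero (1 + j2·0.0125) = 1 + j0.025 → |·| ≈ 1.0003, ∠ ≈ 1.43°
pole (1 + j2·0.05) = 1 + j0.1 → |·| ≈ 1.005, ∠ ≈ 5.71°
pole (1 + j2·0.004) = 1 + j0.008 → |·| ≈ 1, ∠ ≈ 0.46°
|G| = 0.32 · 1.0003 / (1.005 · 1) ≈ 0.3185
Gain = 20 log₁₀(0.3185) ≈ -9.94 dB
∠G = (1.43°) − (5.71° + 0.46°) = -4.74°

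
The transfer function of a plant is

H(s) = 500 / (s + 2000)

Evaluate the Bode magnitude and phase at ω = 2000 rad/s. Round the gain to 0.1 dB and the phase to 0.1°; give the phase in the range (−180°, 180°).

Substitute s = j2000:
Numerator: 500 = 500 + j0
Denominator: (j2000) + 2000 = 2000 + j2000
|N| = √(500² + 0²) ≈ 500, ∠N ≈ 0.00°
|D| = √(2000² + 2000²) ≈ 2828.4, ∠D ≈ 45.00°
|H| = 500 / 2828.4 ≈ 0.17678
Gain = 20 log₁₀(0.17678) ≈ -15.05 dB
∠H = 0.00° − 45.00° = -45.00°

-15.1 dB, -45.0°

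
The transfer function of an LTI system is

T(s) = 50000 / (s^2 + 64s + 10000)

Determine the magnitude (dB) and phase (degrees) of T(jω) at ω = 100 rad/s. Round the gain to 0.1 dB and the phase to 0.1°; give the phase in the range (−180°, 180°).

At s = jω = j100:
quadratic: (j100)² + 64·j100 + 10000 = 0 + j6400 → |·| ≈ 6400, ∠ ≈ 90.00°
|T| = 50000 / 6400 ≈ 7.8125
Gain = 20 log₁₀(7.8125) ≈ 17.86 dB
∠T = 0.00° − 90.00° = -90.00°

17.9 dB, -90.0°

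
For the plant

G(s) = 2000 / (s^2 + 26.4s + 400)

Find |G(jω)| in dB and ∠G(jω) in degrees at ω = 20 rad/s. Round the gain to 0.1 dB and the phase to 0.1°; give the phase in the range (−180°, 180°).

At s = jω = j20:
quadratic: (j20)² + 26.4·j20 + 400 = 0 + j528 → |·| ≈ 528, ∠ ≈ 90.00°
|G| = 2000 / 528 ≈ 3.7879
Gain = 20 log₁₀(3.7879) ≈ 11.57 dB
∠G = 0.00° − 90.00° = -90.00°

11.6 dB, -90.0°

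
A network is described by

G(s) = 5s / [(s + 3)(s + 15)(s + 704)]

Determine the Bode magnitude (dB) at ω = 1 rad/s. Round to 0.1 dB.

-76.5 dB

At s = jω = j1:
zero at origin: s = j1 → |·| = 1, ∠ = 90.00°
pole (s+3): 3 + j1 → |·| = √(3²+1²) = √10 ≈ 3.1623, ∠ = arctan(1/3) ≈ 18.43°
pole (s+15): 15 + j1 → |·| = √(15²+1²) = √226 ≈ 15.033, ∠ = arctan(1/15) ≈ 3.81°
pole (s+704): 704 + j1 → |·| = √(704²+1²) = √495617 ≈ 704, ∠ = arctan(1/704) ≈ 0.08°
|G| = 5 · 1 / 33467 ≈ 0.0001494
Gain = 20 log₁₀(0.0001494) ≈ -76.51 dB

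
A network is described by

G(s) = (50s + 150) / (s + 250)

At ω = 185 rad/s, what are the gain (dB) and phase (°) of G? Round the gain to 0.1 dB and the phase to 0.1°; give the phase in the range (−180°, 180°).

29.5 dB, 52.6°

Substitute s = j185:
Numerator: 50(j185) + 150 = 150 + j9250
Denominator: (j185) + 250 = 250 + j185
|N| = √(150² + 9250²) ≈ 9251.2, ∠N ≈ 89.07°
|D| = √(250² + 185²) ≈ 311.01, ∠D ≈ 36.50°
|G| = 9251.2 / 311.01 ≈ 29.746
Gain = 20 log₁₀(29.746) ≈ 29.47 dB
∠G = 89.07° − 36.50° = 52.57°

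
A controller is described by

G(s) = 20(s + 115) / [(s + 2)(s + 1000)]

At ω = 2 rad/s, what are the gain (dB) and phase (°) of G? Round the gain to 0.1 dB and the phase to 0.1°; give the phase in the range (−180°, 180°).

-1.8 dB, -44.1°

At s = jω = j2:
zero (s+115): 115 + j2 → |·| = √(115²+2²) = √13229 ≈ 115.02, ∠ = arctan(2/115) ≈ 1.00°
pole (s+2): 2 + j2 → |·| = √(2²+2²) = √8 ≈ 2.8284, ∠ = arctan(2/2) ≈ 45.00°
pole (s+1000): 1000 + j2 → |·| = √(1000²+2²) = √1000004 ≈ 1000, ∠ = arctan(2/1000) ≈ 0.11°
|G| = 20 · 115.02 / 2828.4 ≈ 0.81332
Gain = 20 log₁₀(0.81332) ≈ -1.79 dB
∠G = 1.00° − 45.11° = -44.11°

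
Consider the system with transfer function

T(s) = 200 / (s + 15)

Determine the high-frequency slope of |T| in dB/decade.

Each pole contributes −20 dB/decade at high frequency; each zero contributes +20 dB/decade.
Net: 0 zero(s) − 1 pole(s) → -20 dB/decade.

-20 dB/decade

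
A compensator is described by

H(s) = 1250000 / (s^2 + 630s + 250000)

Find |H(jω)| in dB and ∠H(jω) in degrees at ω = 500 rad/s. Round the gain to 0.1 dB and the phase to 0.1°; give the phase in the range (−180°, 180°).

At s = jω = j500:
quadratic: (j500)² + 630·j500 + 250000 = 0 + j315000 → |·| ≈ 3.15e+05, ∠ ≈ 90.00°
|H| = 1250000 / 3.15e+05 ≈ 3.9683
Gain = 20 log₁₀(3.9683) ≈ 11.97 dB
∠H = 0.00° − 90.00° = -90.00°

12.0 dB, -90.0°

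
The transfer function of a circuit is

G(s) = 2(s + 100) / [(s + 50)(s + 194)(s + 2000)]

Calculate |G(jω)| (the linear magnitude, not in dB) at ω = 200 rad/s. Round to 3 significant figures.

At s = jω = j200:
zero (s+100): 100 + j200 → |·| = √(100²+200²) = √50000 ≈ 223.61, ∠ = arctan(200/100) ≈ 63.43°
pole (s+50): 50 + j200 → |·| = √(50²+200²) = √42500 ≈ 206.16, ∠ = arctan(200/50) ≈ 75.96°
pole (s+194): 194 + j200 → |·| = √(194²+200²) = √77636 ≈ 278.63, ∠ = arctan(200/194) ≈ 45.87°
pole (s+2000): 2000 + j200 → |·| = √(2000²+200²) = √4040000 ≈ 2010, ∠ = arctan(200/2000) ≈ 5.71°
|G| = 2 · 223.61 / 1.1546e+08 ≈ 3.8734e-06

3.87e-06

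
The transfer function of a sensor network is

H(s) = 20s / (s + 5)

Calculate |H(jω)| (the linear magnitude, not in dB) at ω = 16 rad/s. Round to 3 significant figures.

At s = jω = j16:
zero at origin: s = j16 → |·| = 16, ∠ = 90.00°
pole (s+5): 5 + j16 → |·| = √(5²+16²) = √281 ≈ 16.763, ∠ = arctan(16/5) ≈ 72.65°
|H| = 20 · 16 / 16.763 ≈ 19.09

19.1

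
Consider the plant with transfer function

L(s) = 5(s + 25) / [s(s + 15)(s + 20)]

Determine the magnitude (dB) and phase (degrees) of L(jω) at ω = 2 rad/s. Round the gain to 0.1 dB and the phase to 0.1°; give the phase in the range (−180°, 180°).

-13.7 dB, -98.7°

At s = jω = j2:
zero (s+25): 25 + j2 → |·| = √(25²+2²) = √629 ≈ 25.08, ∠ = arctan(2/25) ≈ 4.57°
pole (s+15): 15 + j2 → |·| = √(15²+2²) = √229 ≈ 15.133, ∠ = arctan(2/15) ≈ 7.59°
pole (s+20): 20 + j2 → |·| = √(20²+2²) = √404 ≈ 20.1, ∠ = arctan(2/20) ≈ 5.71°
pole at origin: |s| = 2, ∠ = 90.00° (in denominator)
|L| = 5 · 25.08 / 608.35 ≈ 0.20613
Gain = 20 log₁₀(0.20613) ≈ -13.72 dB
∠L = 4.57° − 103.30° = -98.73°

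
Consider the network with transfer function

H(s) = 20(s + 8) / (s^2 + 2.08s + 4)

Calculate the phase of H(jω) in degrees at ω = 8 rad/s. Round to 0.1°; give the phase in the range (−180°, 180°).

At s = jω = j8:
zero (s+8): 8 + j8 → |·| = √(8²+8²) = √128 ≈ 11.314, ∠ = arctan(8/8) ≈ 45.00°
quadratic: (j8)² + 2.08·j8 + 4 = -60 + j16.64 → |·| ≈ 62.265, ∠ ≈ 164.50°
∠H = 45.00° − 164.50° = -119.50°

-119.5°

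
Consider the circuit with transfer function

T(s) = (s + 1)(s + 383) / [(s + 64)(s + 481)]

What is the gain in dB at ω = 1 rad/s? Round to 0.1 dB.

-35.1 dB

At s = jω = j1:
zero (s+1): 1 + j1 → |·| = √(1²+1²) = √2 ≈ 1.4142, ∠ = arctan(1/1) ≈ 45.00°
zero (s+383): 383 + j1 → |·| = √(383²+1²) = √146690 ≈ 383, ∠ = arctan(1/383) ≈ 0.15°
pole (s+64): 64 + j1 → |·| = √(64²+1²) = √4097 ≈ 64.008, ∠ = arctan(1/64) ≈ 0.90°
pole (s+481): 481 + j1 → |·| = √(481²+1²) = √231362 ≈ 481, ∠ = arctan(1/481) ≈ 0.12°
|T| = 1 · 541.64 / 30788 ≈ 0.017593
Gain = 20 log₁₀(0.017593) ≈ -35.09 dB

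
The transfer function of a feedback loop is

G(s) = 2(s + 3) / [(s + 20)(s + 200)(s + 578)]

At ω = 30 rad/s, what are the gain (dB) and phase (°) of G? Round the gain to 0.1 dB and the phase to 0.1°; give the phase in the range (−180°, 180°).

At s = jω = j30:
zero (s+3): 3 + j30 → |·| = √(3²+30²) = √909 ≈ 30.15, ∠ = arctan(30/3) ≈ 84.29°
pole (s+20): 20 + j30 → |·| = √(20²+30²) = √1300 ≈ 36.056, ∠ = arctan(30/20) ≈ 56.31°
pole (s+200): 200 + j30 → |·| = √(200²+30²) = √40900 ≈ 202.24, ∠ = arctan(30/200) ≈ 8.53°
pole (s+578): 578 + j30 → |·| = √(578²+30²) = √334984 ≈ 578.78, ∠ = arctan(30/578) ≈ 2.97°
|G| = 2 · 30.15 / 4.2204e+06 ≈ 1.4288e-05
Gain = 20 log₁₀(1.4288e-05) ≈ -96.90 dB
∠G = 84.29° − 67.81° = 16.48°

-96.9 dB, 16.5°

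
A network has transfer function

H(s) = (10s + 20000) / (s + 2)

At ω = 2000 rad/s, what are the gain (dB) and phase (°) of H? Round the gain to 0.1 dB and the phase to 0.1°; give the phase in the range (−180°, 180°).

23.0 dB, -44.9°

Substitute s = j2000:
Numerator: 10(j2000) + 20000 = 20000 + j20000
Denominator: (j2000) + 2 = 2 + j2000
|N| = √(20000² + 20000²) ≈ 28284, ∠N ≈ 45.00°
|D| = √(2² + 2000²) ≈ 2000, ∠D ≈ 89.94°
|H| = 28284 / 2000 ≈ 14.142
Gain = 20 log₁₀(14.142) ≈ 23.01 dB
∠H = 45.00° − 89.94° = -44.94°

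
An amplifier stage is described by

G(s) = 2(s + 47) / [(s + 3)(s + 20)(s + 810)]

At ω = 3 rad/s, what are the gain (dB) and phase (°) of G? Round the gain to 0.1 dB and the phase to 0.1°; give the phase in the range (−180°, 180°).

At s = jω = j3:
zero (s+47): 47 + j3 → |·| = √(47²+3²) = √2218 ≈ 47.096, ∠ = arctan(3/47) ≈ 3.65°
pole (s+3): 3 + j3 → |·| = √(3²+3²) = √18 ≈ 4.2426, ∠ = arctan(3/3) ≈ 45.00°
pole (s+20): 20 + j3 → |·| = √(20²+3²) = √409 ≈ 20.224, ∠ = arctan(3/20) ≈ 8.53°
pole (s+810): 810 + j3 → |·| = √(810²+3²) = √656109 ≈ 810.01, ∠ = arctan(3/810) ≈ 0.21°
|G| = 2 · 47.096 / 69501 ≈ 0.0013553
Gain = 20 log₁₀(0.0013553) ≈ -57.36 dB
∠G = 3.65° − 53.74° = -50.09°

-57.4 dB, -50.1°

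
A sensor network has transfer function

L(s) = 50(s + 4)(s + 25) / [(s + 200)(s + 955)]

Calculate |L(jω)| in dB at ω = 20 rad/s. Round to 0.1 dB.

At s = jω = j20:
zero (s+4): 4 + j20 → |·| = √(4²+20²) = √416 ≈ 20.396, ∠ = arctan(20/4) ≈ 78.69°
zero (s+25): 25 + j20 → |·| = √(25²+20²) = √1025 ≈ 32.016, ∠ = arctan(20/25) ≈ 38.66°
pole (s+200): 200 + j20 → |·| = √(200²+20²) = √40400 ≈ 201, ∠ = arctan(20/200) ≈ 5.71°
pole (s+955): 955 + j20 → |·| = √(955²+20²) = √912425 ≈ 955.21, ∠ = arctan(20/955) ≈ 1.20°
|L| = 50 · 653 / 1.92e+05 ≈ 0.17005
Gain = 20 log₁₀(0.17005) ≈ -15.39 dB

-15.4 dB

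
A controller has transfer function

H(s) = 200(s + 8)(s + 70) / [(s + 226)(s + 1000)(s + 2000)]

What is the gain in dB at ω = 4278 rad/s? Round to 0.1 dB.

At s = jω = j4278:
zero (s+8): 8 + j4278 → |·| = √(8²+4278²) = √18301348 ≈ 4278, ∠ = arctan(4278/8) ≈ 89.89°
zero (s+70): 70 + j4278 → |·| = √(70²+4278²) = √18306184 ≈ 4278.6, ∠ = arctan(4278/70) ≈ 89.06°
pole (s+226): 226 + j4278 → |·| = √(226²+4278²) = √18352360 ≈ 4284, ∠ = arctan(4278/226) ≈ 86.98°
pole (s+1000): 1000 + j4278 → |·| = √(1000²+4278²) = √19301284 ≈ 4393.3, ∠ = arctan(4278/1000) ≈ 76.84°
pole (s+2000): 2000 + j4278 → |·| = √(2000²+4278²) = √22301284 ≈ 4722.4, ∠ = arctan(4278/2000) ≈ 64.94°
|H| = 200 · 1.8304e+07 / 8.888e+10 ≈ 0.041188
Gain = 20 log₁₀(0.041188) ≈ -27.70 dB

-27.7 dB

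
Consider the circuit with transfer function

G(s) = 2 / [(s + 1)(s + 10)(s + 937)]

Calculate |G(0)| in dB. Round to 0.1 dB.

-73.4 dB

G(0) = 2 / (1·10·937) ≈ 0.00021345
20 log₁₀(0.00021345) ≈ -73.41 dB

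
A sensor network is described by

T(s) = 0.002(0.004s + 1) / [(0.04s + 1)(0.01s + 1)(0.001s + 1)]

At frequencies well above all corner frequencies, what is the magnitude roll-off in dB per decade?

Each pole contributes −20 dB/decade at high frequency; each zero contributes +20 dB/decade.
Net: 1 zero(s) − 3 pole(s) → -40 dB/decade.

-40 dB/decade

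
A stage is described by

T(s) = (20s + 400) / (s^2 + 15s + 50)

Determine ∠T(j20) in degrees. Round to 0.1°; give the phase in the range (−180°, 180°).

-94.4°

Substitute s = j20:
Numerator: 20(j20) + 400 = 400 + j400
Denominator: (j20)^2 + 15(j20) + 50 = -350 + j300
|N| = √(400² + 400²) ≈ 565.69, ∠N ≈ 45.00°
|D| = √(350² + 300²) ≈ 460.98, ∠D ≈ 139.40°
∠T = 45.00° − 139.40° = -94.40°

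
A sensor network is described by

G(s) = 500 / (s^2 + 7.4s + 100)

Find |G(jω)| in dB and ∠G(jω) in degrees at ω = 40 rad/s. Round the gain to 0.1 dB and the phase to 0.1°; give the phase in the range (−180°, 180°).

-9.7 dB, -168.8°

At s = jω = j40:
quadratic: (j40)² + 7.4·j40 + 100 = -1500 + j296 → |·| ≈ 1528.9, ∠ ≈ 168.84°
|G| = 500 / 1528.9 ≈ 0.32703
Gain = 20 log₁₀(0.32703) ≈ -9.71 dB
∠G = 0.00° − 168.84° = -168.84°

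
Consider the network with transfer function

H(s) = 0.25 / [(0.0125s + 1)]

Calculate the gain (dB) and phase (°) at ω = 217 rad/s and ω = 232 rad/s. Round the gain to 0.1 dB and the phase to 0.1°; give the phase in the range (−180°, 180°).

At ω = 217 rad/s:
pole (1 + j217·0.0125) = 1 + j2.7125 → |·| ≈ 2.891, ∠ ≈ 69.76°
|H| = 0.25 · 1 / (2.891) ≈ 0.086475
Gain = 20 log₁₀(0.086475) ≈ -21.26 dB
∠H = (0°) − (69.76°) = -69.76°

At ω = 232 rad/s:
pole (1 + j232·0.0125) = 1 + j2.9 → |·| ≈ 3.0676, ∠ ≈ 70.97°
|H| = 0.25 · 1 / (3.0676) ≈ 0.081497
Gain = 20 log₁₀(0.081497) ≈ -21.78 dB
∠H = (0°) − (70.97°) = -70.97°

ω = 217: -21.3 dB, -69.8°; ω = 232: -21.8 dB, -71.0°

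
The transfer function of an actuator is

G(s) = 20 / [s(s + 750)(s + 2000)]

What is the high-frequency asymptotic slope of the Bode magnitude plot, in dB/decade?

-60 dB/decade

Each pole contributes −20 dB/decade at high frequency; each zero contributes +20 dB/decade.
Net: 0 zero(s) − 3 pole(s) → -60 dB/decade.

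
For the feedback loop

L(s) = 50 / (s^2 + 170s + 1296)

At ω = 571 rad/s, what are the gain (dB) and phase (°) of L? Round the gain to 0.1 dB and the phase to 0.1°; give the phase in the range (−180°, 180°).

-76.6 dB, -163.4°

Substitute s = j571:
Numerator: 50 = 50 + j0
Denominator: (j571)^2 + 170(j571) + 1296 = -324745 + j97070
|N| = √(50² + 0²) ≈ 50, ∠N ≈ 0.00°
|D| = √(324745² + 97070²) ≈ 3.3894e+05, ∠D ≈ 163.36°
|L| = 50 / 3.3894e+05 ≈ 0.00014752
Gain = 20 log₁₀(0.00014752) ≈ -76.62 dB
∠L = 0.00° − 163.36° = -163.36°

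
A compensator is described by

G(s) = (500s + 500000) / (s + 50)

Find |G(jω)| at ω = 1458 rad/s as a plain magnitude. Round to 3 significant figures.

606

Substitute s = j1458:
Numerator: 500(j1458) + 500000 = 500000 + j729000
Denominator: (j1458) + 50 = 50 + j1458
|N| = √(500000² + 729000²) ≈ 8.8399e+05, ∠N ≈ 55.55°
|D| = √(50² + 1458²) ≈ 1458.9, ∠D ≈ 88.04°
|G| = 8.8399e+05 / 1458.9 ≈ 605.93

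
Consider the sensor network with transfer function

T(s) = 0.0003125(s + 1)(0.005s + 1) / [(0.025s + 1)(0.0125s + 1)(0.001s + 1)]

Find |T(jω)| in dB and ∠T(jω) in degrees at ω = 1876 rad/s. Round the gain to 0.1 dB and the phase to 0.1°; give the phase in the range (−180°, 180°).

-52.5 dB, -64.4°

At ω = 1876 rad/s:
zero (1 + j1876·1) = 1 + j1876 → |·| ≈ 1876, ∠ ≈ 89.97°
zero (1 + j1876·0.005) = 1 + j9.38 → |·| ≈ 9.4332, ∠ ≈ 83.91°
pole (1 + j1876·0.025) = 1 + j46.9 → |·| ≈ 46.911, ∠ ≈ 88.78°
pole (1 + j1876·0.0125) = 1 + j23.45 → |·| ≈ 23.471, ∠ ≈ 87.56°
pole (1 + j1876·0.001) = 1 + j1.876 → |·| ≈ 2.1259, ∠ ≈ 61.94°
|T| = 0.0003125 · 1876 · 9.4332 / (46.911 · 23.471 · 2.1259) ≈ 0.0023626
Gain = 20 log₁₀(0.0023626) ≈ -52.53 dB
∠T = (89.97° + 83.91°) − (88.78° + 87.56° + 61.94°) = -64.40°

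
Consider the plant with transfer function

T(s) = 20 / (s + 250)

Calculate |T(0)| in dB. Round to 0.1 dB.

-21.9 dB

T(0) = 20 / (250) = 0.08
20 log₁₀(0.08) ≈ -21.94 dB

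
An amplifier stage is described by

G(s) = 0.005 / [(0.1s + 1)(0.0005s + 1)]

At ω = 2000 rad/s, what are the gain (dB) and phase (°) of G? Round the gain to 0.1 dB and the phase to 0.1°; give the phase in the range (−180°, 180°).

-95.1 dB, -134.7°

At ω = 2000 rad/s:
pole (1 + j2000·0.1) = 1 + j200 → |·| ≈ 200, ∠ ≈ 89.71°
pole (1 + j2000·0.0005) = 1 + j1 → |·| ≈ 1.4142, ∠ ≈ 45.00°
|G| = 0.005 · 1 / (200 · 1.4142) ≈ 1.7678e-05
Gain = 20 log₁₀(1.7678e-05) ≈ -95.05 dB
∠G = (0°) − (89.71° + 45.00°) = -134.71°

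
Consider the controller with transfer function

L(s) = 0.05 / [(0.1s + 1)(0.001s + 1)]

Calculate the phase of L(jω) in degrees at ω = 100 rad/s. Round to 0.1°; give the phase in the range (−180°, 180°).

-90.0°

At ω = 100 rad/s:
pole (1 + j100·0.1) = 1 + j10 → |·| ≈ 10.05, ∠ ≈ 84.29°
pole (1 + j100·0.001) = 1 + j0.1 → |·| ≈ 1.005, ∠ ≈ 5.71°
∠L = (0°) − (84.29° + 5.71°) = -90.00°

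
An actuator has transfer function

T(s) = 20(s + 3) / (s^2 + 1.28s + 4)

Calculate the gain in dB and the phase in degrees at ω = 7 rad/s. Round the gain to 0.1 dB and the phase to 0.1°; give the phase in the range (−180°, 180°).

At s = jω = j7:
zero (s+3): 3 + j7 → |·| = √(3²+7²) = √58 ≈ 7.6158, ∠ = arctan(7/3) ≈ 66.80°
quadratic: (j7)² + 1.28·j7 + 4 = -45 + j8.96 → |·| ≈ 45.883, ∠ ≈ 168.74°
|T| = 20 · 7.6158 / 45.883 ≈ 3.3197
Gain = 20 log₁₀(3.3197) ≈ 10.42 dB
∠T = 66.80° − 168.74° = -101.94°

10.4 dB, -101.9°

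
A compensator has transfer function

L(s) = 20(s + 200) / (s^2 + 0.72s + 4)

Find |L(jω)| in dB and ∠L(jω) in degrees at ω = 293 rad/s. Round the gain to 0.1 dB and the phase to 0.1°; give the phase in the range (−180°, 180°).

At s = jω = j293:
zero (s+200): 200 + j293 → |·| = √(200²+293²) = √125849 ≈ 354.75, ∠ = arctan(293/200) ≈ 55.68°
quadratic: (j293)² + 0.72·j293 + 4 = -85845 + j210.96 → |·| ≈ 85845, ∠ ≈ 179.86°
|L| = 20 · 354.75 / 85845 ≈ 0.082649
Gain = 20 log₁₀(0.082649) ≈ -21.66 dB
∠L = 55.68° − 179.86° = -124.18°

-21.7 dB, -124.2°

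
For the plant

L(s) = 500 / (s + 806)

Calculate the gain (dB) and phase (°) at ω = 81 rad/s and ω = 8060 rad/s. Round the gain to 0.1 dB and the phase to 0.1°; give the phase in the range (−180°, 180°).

Substitute s = j81:
Numerator: 500 = 500 + j0
Denominator: (j81) + 806 = 806 + j81
|N| = √(500² + 0²) ≈ 500, ∠N ≈ 0.00°
|D| = √(806² + 81²) ≈ 810.06, ∠D ≈ 5.74°
|L| = 500 / 810.06 ≈ 0.61724
Gain = 20 log₁₀(0.61724) ≈ -4.19 dB
∠L = 0.00° − 5.74° = -5.74°

Substitute s = j8060:
Numerator: 500 = 500 + j0
Denominator: (j8060) + 806 = 806 + j8060
|N| = √(500² + 0²) ≈ 500, ∠N ≈ 0.00°
|D| = √(806² + 8060²) ≈ 8100.2, ∠D ≈ 84.29°
|L| = 500 / 8100.2 ≈ 0.061727
Gain = 20 log₁₀(0.061727) ≈ -24.19 dB
∠L = 0.00° − 84.29° = -84.29°

ω = 81: -4.2 dB, -5.7°; ω = 8060: -24.2 dB, -84.3°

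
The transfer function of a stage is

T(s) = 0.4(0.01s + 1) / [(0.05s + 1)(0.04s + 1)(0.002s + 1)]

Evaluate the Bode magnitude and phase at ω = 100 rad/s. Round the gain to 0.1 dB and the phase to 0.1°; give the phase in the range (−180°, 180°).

-31.6 dB, -121.0°

At ω = 100 rad/s:
zero (1 + j100·0.01) = 1 + j1 → |·| ≈ 1.4142, ∠ ≈ 45.00°
pole (1 + j100·0.05) = 1 + j5 → |·| ≈ 5.099, ∠ ≈ 78.69°
pole (1 + j100·0.04) = 1 + j4 → |·| ≈ 4.1231, ∠ ≈ 75.96°
pole (1 + j100·0.002) = 1 + j0.2 → |·| ≈ 1.0198, ∠ ≈ 11.31°
|T| = 0.4 · 1.4142 / (5.099 · 4.1231 · 1.0198) ≈ 0.026384
Gain = 20 log₁₀(0.026384) ≈ -31.57 dB
∠T = (45.00°) − (78.69° + 75.96° + 11.31°) = -120.96°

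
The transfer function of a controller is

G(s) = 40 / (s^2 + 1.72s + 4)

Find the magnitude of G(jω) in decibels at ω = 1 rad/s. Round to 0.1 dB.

At s = jω = j1:
quadratic: (j1)² + 1.72·j1 + 4 = 3 + j1.72 → |·| ≈ 3.4581, ∠ ≈ 29.83°
|G| = 40 / 3.4581 ≈ 11.567
Gain = 20 log₁₀(11.567) ≈ 21.26 dB

21.3 dB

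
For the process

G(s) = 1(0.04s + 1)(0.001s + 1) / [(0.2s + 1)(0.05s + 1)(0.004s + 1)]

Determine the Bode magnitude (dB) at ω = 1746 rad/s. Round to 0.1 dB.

At ω = 1746 rad/s:
zero (1 + j1746·0.04) = 1 + j69.84 → |·| ≈ 69.847, ∠ ≈ 89.18°
zero (1 + j1746·0.001) = 1 + j1.746 → |·| ≈ 2.0121, ∠ ≈ 60.20°
pole (1 + j1746·0.2) = 1 + j349.2 → |·| ≈ 349.2, ∠ ≈ 89.84°
pole (1 + j1746·0.05) = 1 + j87.3 → |·| ≈ 87.306, ∠ ≈ 89.34°
pole (1 + j1746·0.004) = 1 + j6.984 → |·| ≈ 7.0552, ∠ ≈ 81.85°
|G| = 1 · 69.847 · 2.0121 / (349.2 · 87.306 · 7.0552) ≈ 0.00065339
Gain = 20 log₁₀(0.00065339) ≈ -63.70 dB

-63.7 dB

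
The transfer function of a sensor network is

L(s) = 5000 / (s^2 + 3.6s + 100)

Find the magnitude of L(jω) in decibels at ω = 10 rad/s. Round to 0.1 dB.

42.9 dB

At s = jω = j10:
quadratic: (j10)² + 3.6·j10 + 100 = 0 + j36 → |·| ≈ 36, ∠ ≈ 90.00°
|L| = 5000 / 36 ≈ 138.89
Gain = 20 log₁₀(138.89) ≈ 42.85 dB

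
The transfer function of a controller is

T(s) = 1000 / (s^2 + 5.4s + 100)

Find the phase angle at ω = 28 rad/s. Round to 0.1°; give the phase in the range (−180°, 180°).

At s = jω = j28:
quadratic: (j28)² + 5.4·j28 + 100 = -684 + j151.2 → |·| ≈ 700.51, ∠ ≈ 167.54°
∠T = 0.00° − 167.54° = -167.54°

-167.5°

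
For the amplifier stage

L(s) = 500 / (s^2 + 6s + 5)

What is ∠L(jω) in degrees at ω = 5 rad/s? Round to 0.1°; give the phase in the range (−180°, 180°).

-123.7°

Substitute s = j5:
Numerator: 500 = 500 + j0
Denominator: (j5)^2 + 6(j5) + 5 = -20 + j30
|N| = √(500² + 0²) ≈ 500, ∠N ≈ 0.00°
|D| = √(20² + 30²) ≈ 36.056, ∠D ≈ 123.69°
∠L = 0.00° − 123.69° = -123.69°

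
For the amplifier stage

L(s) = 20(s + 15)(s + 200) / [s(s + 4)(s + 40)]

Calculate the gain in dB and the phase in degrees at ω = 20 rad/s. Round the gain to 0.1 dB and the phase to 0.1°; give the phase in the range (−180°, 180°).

At s = jω = j20:
zero (s+15): 15 + j20 → |·| = √(15²+20²) = √625 ≈ 25, ∠ = arctan(20/15) ≈ 53.13°
zero (s+200): 200 + j20 → |·| = √(200²+20²) = √40400 ≈ 201, ∠ = arctan(20/200) ≈ 5.71°
pole (s+4): 4 + j20 → |·| = √(4²+20²) = √416 ≈ 20.396, ∠ = arctan(20/4) ≈ 78.69°
pole (s+40): 40 + j20 → |·| = √(40²+20²) = √2000 ≈ 44.721, ∠ = arctan(20/40) ≈ 26.57°
pole at origin: |s| = 20, ∠ = 90.00° (in denominator)
|L| = 20 · 5025 / 18243 ≈ 5.509
Gain = 20 log₁₀(5.509) ≈ 14.82 dB
∠L = 58.84° − 195.26° = -136.42°

14.8 dB, -136.4°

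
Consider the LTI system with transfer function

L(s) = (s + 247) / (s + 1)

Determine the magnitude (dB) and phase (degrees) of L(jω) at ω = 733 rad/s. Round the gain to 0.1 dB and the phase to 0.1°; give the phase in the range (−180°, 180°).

0.5 dB, -18.5°

Substitute s = j733:
Numerator: (j733) + 247 = 247 + j733
Denominator: (j733) + 1 = 1 + j733
|N| = √(247² + 733²) ≈ 773.5, ∠N ≈ 71.38°
|D| = √(1² + 733²) ≈ 733, ∠D ≈ 89.92°
|L| = 773.5 / 733 ≈ 1.0553
Gain = 20 log₁₀(1.0553) ≈ 0.47 dB
∠L = 71.38° − 89.92° = -18.54°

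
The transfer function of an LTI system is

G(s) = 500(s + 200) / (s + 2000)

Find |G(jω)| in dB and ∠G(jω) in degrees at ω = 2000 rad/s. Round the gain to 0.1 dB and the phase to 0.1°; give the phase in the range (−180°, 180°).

51.0 dB, 39.3°

At s = jω = j2000:
zero (s+200): 200 + j2000 → |·| = √(200²+2000²) = √4040000 ≈ 2010, ∠ = arctan(2000/200) ≈ 84.29°
pole (s+2000): 2000 + j2000 → |·| = √(2000²+2000²) = √8000000 ≈ 2828.4, ∠ = arctan(2000/2000) ≈ 45.00°
|G| = 500 · 2010 / 2828.4 ≈ 355.32
Gain = 20 log₁₀(355.32) ≈ 51.01 dB
∠G = 84.29° − 45.00° = 39.29°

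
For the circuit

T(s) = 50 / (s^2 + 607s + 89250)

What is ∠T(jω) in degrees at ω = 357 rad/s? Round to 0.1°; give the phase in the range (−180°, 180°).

-100.0°

Substitute s = j357:
Numerator: 50 = 50 + j0
Denominator: (j357)^2 + 607(j357) + 89250 = -38199 + j216699
|N| = √(50² + 0²) ≈ 50, ∠N ≈ 0.00°
|D| = √(38199² + 216699²) ≈ 2.2004e+05, ∠D ≈ 100.00°
∠T = 0.00° − 100.00° = -100.00°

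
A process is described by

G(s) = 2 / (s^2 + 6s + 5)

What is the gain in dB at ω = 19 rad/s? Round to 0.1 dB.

Substitute s = j19:
Numerator: 2 = 2 + j0
Denominator: (j19)^2 + 6(j19) + 5 = -356 + j114
|N| = √(2² + 0²) ≈ 2, ∠N ≈ 0.00°
|D| = √(356² + 114²) ≈ 373.81, ∠D ≈ 162.24°
|G| = 2 / 373.81 ≈ 0.0053503
Gain = 20 log₁₀(0.0053503) ≈ -45.43 dB

-45.4 dB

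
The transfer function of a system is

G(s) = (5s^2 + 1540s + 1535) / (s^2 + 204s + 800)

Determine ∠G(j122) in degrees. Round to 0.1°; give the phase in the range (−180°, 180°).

-8.3°

Substitute s = j122:
Numerator: 5(j122)^2 + 1540(j122) + 1535 = -72885 + j187880
Denominator: (j122)^2 + 204(j122) + 800 = -14084 + j24888
|N| = √(72885² + 187880²) ≈ 2.0152e+05, ∠N ≈ 111.20°
|D| = √(14084² + 24888²) ≈ 28597, ∠D ≈ 119.51°
∠G = 111.20° − 119.51° = -8.31°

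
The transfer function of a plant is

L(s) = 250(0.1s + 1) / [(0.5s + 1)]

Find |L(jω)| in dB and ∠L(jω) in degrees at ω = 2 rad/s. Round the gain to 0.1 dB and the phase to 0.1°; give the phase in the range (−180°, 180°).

At ω = 2 rad/s:
zero (1 + j2·0.1) = 1 + j0.2 → |·| ≈ 1.0198, ∠ ≈ 11.31°
pole (1 + j2·0.5) = 1 + j1 → |·| ≈ 1.4142, ∠ ≈ 45.00°
|L| = 250 · 1.0198 / (1.4142) ≈ 180.28
Gain = 20 log₁₀(180.28) ≈ 45.12 dB
∠L = (11.31°) − (45.00°) = -33.69°

45.1 dB, -33.7°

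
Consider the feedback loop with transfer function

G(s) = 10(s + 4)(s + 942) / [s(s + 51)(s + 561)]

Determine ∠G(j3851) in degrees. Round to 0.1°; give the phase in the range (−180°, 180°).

-94.8°

At s = jω = j3851:
zero (s+4): 4 + j3851 → |·| = √(4²+3851²) = √14830217 ≈ 3851, ∠ = arctan(3851/4) ≈ 89.94°
zero (s+942): 942 + j3851 → |·| = √(942²+3851²) = √15717565 ≈ 3964.5, ∠ = arctan(3851/942) ≈ 76.25°
pole (s+51): 51 + j3851 → |·| = √(51²+3851²) = √14832802 ≈ 3851.3, ∠ = arctan(3851/51) ≈ 89.24°
pole (s+561): 561 + j3851 → |·| = √(561²+3851²) = √15144922 ≈ 3891.6, ∠ = arctan(3851/561) ≈ 81.71°
pole at origin: |s| = 3851, ∠ = 90.00° (in denominator)
∠G = 166.19° − 260.95° = -94.76°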